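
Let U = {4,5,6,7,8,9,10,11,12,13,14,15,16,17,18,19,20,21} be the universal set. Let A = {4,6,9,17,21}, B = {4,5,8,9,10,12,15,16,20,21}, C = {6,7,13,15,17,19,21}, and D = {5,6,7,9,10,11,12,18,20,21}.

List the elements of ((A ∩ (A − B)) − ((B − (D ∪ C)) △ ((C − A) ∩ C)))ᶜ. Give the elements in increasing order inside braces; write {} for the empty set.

{4,5,7,8,9,10,11,12,13,14,15,16,18,19,20,21}

A − B = {6,17}
A ∩ (A − B) = {6,17}
D ∪ C = {5,6,7,9,10,11,12,13,15,17,18,19,20,21}
B − (D ∪ C) = {4,8,16}
C − A = {7,13,15,19}
(C − A) ∩ C = {7,13,15,19}
(B − (D ∪ C)) △ ((C − A) ∩ C) = {4,7,8,13,15,16,19}
(A ∩ (A − B)) − ((B − (D ∪ C)) △ ((C − A) ∩ C)) = {6,17}
((A ∩ (A − B)) − ((B − (D ∪ C)) △ ((C − A) ∩ C)))ᶜ = {4,5,7,8,9,10,11,12,13,14,15,16,18,19,20,21}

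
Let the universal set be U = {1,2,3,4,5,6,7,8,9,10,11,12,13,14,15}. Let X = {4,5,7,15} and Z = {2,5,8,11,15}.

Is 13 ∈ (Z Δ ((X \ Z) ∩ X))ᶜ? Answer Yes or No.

Yes

13 ∉ X and 13 ∉ Z, so 13 ∉ X \ Z
13 ∉ (X \ Z) and 13 ∉ X, so 13 ∉ (X \ Z) ∩ X
13 ∉ Z and 13 ∉ ((X \ Z) ∩ X), so 13 ∉ Z Δ ((X \ Z) ∩ X)
13 ∈ (Z Δ ((X \ Z) ∩ X))ᶜ since 13 ∉ (Z Δ ((X \ Z) ∩ X))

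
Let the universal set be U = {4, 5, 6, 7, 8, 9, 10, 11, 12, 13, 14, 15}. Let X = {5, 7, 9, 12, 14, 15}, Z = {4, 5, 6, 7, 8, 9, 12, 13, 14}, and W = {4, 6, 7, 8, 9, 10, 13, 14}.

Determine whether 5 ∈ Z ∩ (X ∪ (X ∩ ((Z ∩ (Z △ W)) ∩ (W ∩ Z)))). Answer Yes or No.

Yes

5 ∈ Z and 5 ∉ W, so 5 ∈ Z △ W
5 ∈ Z and 5 ∈ (Z △ W), so 5 ∈ Z ∩ (Z △ W)
5 ∉ W and 5 ∈ Z, so 5 ∉ W ∩ Z
5 ∈ (Z ∩ (Z △ W)) and 5 ∉ (W ∩ Z), so 5 ∉ (Z ∩ (Z △ W)) ∩ (W ∩ Z)
5 ∈ X and 5 ∉ ((Z ∩ (Z △ W)) ∩ (W ∩ Z)), so 5 ∉ X ∩ ((Z ∩ (Z △ W)) ∩ (W ∩ Z))
5 ∈ X and 5 ∉ (X ∩ ((Z ∩ (Z △ W)) ∩ (W ∩ Z))), so 5 ∈ X ∪ (X ∩ ((Z ∩ (Z △ W)) ∩ (W ∩ Z)))
5 ∈ Z and 5 ∈ (X ∪ (X ∩ ((Z ∩ (Z △ W)) ∩ (W ∩ Z)))), so 5 ∈ Z ∩ (X ∪ (X ∩ ((Z ∩ (Z △ W)) ∩ (W ∩ Z))))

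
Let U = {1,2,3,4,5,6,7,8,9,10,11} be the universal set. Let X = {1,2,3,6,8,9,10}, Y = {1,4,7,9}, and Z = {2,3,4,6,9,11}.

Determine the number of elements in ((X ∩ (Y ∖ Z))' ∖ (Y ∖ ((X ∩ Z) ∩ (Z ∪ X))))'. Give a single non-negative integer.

3

Y ∖ Z = {1,7}
X ∩ (Y ∖ Z) = {1}
(X ∩ (Y ∖ Z))' = {2,3,4,5,6,7,8,9,10,11}
X ∩ Z = {2,3,6,9}
Z ∪ X = {1,2,3,4,6,8,9,10,11}
(X ∩ Z) ∩ (Z ∪ X) = {2,3,6,9}
Y ∖ ((X ∩ Z) ∩ (Z ∪ X)) = {1,4,7}
(X ∩ (Y ∖ Z))' ∖ (Y ∖ ((X ∩ Z) ∩ (Z ∪ X))) = {2,3,5,6,8,9,10,11}
((X ∩ (Y ∖ Z))' ∖ (Y ∖ ((X ∩ Z) ∩ (Z ∪ X))))' = {1,4,7}
|((X ∩ (Y ∖ Z))' ∖ (Y ∖ ((X ∩ Z) ∩ (Z ∪ X))))'| = 3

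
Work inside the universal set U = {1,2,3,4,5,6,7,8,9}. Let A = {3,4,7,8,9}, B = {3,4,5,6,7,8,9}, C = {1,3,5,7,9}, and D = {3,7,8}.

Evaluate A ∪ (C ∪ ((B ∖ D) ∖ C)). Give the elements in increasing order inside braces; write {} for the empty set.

B ∖ D = {4,5,6,9}
(B ∖ D) ∖ C = {4,6}
C ∪ ((B ∖ D) ∖ C) = {1,3,4,5,6,7,9}
A ∪ (C ∪ ((B ∖ D) ∖ C)) = {1,3,4,5,6,7,8,9}

{1,3,4,5,6,7,8,9}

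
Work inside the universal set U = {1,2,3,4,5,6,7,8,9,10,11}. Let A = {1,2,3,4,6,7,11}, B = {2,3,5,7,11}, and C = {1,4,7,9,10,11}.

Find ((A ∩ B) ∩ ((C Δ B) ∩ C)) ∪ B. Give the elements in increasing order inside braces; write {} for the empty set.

A ∩ B = {2,3,7,11}
C Δ B = {1,2,3,4,5,9,10}
(C Δ B) ∩ C = {1,4,9,10}
(A ∩ B) ∩ ((C Δ B) ∩ C) = {}
((A ∩ B) ∩ ((C Δ B) ∩ C)) ∪ B = {2,3,5,7,11}

{2,3,5,7,11}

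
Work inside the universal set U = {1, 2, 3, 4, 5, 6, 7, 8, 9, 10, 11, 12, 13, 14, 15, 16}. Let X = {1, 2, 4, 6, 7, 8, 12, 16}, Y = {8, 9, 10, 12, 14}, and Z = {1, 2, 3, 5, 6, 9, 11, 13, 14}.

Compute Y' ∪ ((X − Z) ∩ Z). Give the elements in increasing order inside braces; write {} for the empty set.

Y' = {1, 2, 3, 4, 5, 6, 7, 11, 13, 15, 16}
X − Z = {4, 7, 8, 12, 16}
(X − Z) ∩ Z = {}
Y' ∪ ((X − Z) ∩ Z) = {1, 2, 3, 4, 5, 6, 7, 11, 13, 15, 16}

{1, 2, 3, 4, 5, 6, 7, 11, 13, 15, 16}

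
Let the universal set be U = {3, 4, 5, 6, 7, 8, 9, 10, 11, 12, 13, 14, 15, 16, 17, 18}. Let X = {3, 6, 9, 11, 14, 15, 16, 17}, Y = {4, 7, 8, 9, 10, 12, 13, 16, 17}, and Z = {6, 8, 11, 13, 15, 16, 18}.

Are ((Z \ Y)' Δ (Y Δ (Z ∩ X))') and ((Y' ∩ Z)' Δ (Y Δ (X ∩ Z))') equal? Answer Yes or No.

Yes

Z \ Y = {6, 11, 15, 18}
(Z \ Y)' = {3, 4, 5, 7, 8, 9, 10, 12, 13, 14, 16, 17}
Z ∩ X = {6, 11, 15, 16}
Y Δ (Z ∩ X) = {4, 6, 7, 8, 9, 10, 11, 12, 13, 15, 17}
(Y Δ (Z ∩ X))' = {3, 5, 14, 16, 18}
(Z \ Y)' Δ (Y Δ (Z ∩ X))' = {4, 7, 8, 9, 10, 12, 13, 17, 18}
Y' = {3, 5, 6, 11, 14, 15, 18}
Y' ∩ Z = {6, 11, 15, 18}
(Y' ∩ Z)' = {3, 4, 5, 7, 8, 9, 10, 12, 13, 14, 16, 17}
X ∩ Z = {6, 11, 15, 16}
Y Δ (X ∩ Z) = {4, 6, 7, 8, 9, 10, 11, 12, 13, 15, 17}
(Y Δ (X ∩ Z))' = {3, 5, 14, 16, 18}
(Y' ∩ Z)' Δ (Y Δ (X ∩ Z))' = {4, 7, 8, 9, 10, 12, 13, 17, 18}
Both equal {4, 7, 8, 9, 10, 12, 13, 17, 18}, so (Z \ Y)' Δ (Y Δ (Z ∩ X))' = (Y' ∩ Z)' Δ (Y Δ (X ∩ Z))'.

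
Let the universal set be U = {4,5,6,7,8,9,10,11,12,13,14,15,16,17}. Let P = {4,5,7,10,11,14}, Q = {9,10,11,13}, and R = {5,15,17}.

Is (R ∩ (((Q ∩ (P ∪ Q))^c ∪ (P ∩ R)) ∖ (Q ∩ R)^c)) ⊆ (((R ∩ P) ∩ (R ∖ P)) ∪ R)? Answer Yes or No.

P ∪ Q = {4,5,7,9,10,11,13,14}
Q ∩ (P ∪ Q) = {9,10,11,13}
(Q ∩ (P ∪ Q))^c = {4,5,6,7,8,12,14,15,16,17}
P ∩ R = {5}
(Q ∩ (P ∪ Q))^c ∪ (P ∩ R) = {4,5,6,7,8,12,14,15,16,17}
Q ∩ R = {}
(Q ∩ R)^c = {4,5,6,7,8,9,10,11,12,13,14,15,16,17}
((Q ∩ (P ∪ Q))^c ∪ (P ∩ R)) ∖ (Q ∩ R)^c = {}
R ∩ (((Q ∩ (P ∪ Q))^c ∪ (P ∩ R)) ∖ (Q ∩ R)^c) = {}
R ∩ P = {5}
R ∖ P = {15,17}
(R ∩ P) ∩ (R ∖ P) = {}
((R ∩ P) ∩ (R ∖ P)) ∪ R = {5,15,17}
Every element of {} is in {5,15,17}, so R ∩ (((Q ∩ (P ∪ Q))^c ∪ (P ∩ R)) ∖ (Q ∩ R)^c) ⊆ ((R ∩ P) ∩ (R ∖ P)) ∪ R.

Yes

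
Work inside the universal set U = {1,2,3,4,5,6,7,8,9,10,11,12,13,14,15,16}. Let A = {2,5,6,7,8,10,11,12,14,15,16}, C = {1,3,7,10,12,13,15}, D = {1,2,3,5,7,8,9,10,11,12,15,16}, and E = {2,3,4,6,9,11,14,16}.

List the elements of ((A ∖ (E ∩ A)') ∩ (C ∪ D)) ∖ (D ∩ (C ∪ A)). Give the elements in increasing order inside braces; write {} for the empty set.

{}

E ∩ A = {2,6,11,14,16}
(E ∩ A)' = {1,3,4,5,7,8,9,10,12,13,15}
A ∖ (E ∩ A)' = {2,6,11,14,16}
C ∪ D = {1,2,3,5,7,8,9,10,11,12,13,15,16}
(A ∖ (E ∩ A)') ∩ (C ∪ D) = {2,11,16}
C ∪ A = {1,2,3,5,6,7,8,10,11,12,13,14,15,16}
D ∩ (C ∪ A) = {1,2,3,5,7,8,10,11,12,15,16}
((A ∖ (E ∩ A)') ∩ (C ∪ D)) ∖ (D ∩ (C ∪ A)) = {}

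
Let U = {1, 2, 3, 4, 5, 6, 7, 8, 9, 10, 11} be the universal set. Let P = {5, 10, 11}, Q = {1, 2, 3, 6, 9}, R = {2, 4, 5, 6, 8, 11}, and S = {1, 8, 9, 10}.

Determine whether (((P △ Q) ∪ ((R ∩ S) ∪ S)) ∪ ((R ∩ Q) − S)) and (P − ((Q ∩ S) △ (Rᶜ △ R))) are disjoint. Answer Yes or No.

P △ Q = {1, 2, 3, 5, 6, 9, 10, 11}
R ∩ S = {8}
(R ∩ S) ∪ S = {1, 8, 9, 10}
(P △ Q) ∪ ((R ∩ S) ∪ S) = {1, 2, 3, 5, 6, 8, 9, 10, 11}
R ∩ Q = {2, 6}
(R ∩ Q) − S = {2, 6}
((P △ Q) ∪ ((R ∩ S) ∪ S)) ∪ ((R ∩ Q) − S) = {1, 2, 3, 5, 6, 8, 9, 10, 11}
Q ∩ S = {1, 9}
Rᶜ = {1, 3, 7, 9, 10}
Rᶜ △ R = {1, 2, 3, 4, 5, 6, 7, 8, 9, 10, 11}
(Q ∩ S) △ (Rᶜ △ R) = {2, 3, 4, 5, 6, 7, 8, 10, 11}
P − ((Q ∩ S) △ (Rᶜ △ R)) = {}
{1, 2, 3, 5, 6, 8, 9, 10, 11} and {} share no elements.

Yes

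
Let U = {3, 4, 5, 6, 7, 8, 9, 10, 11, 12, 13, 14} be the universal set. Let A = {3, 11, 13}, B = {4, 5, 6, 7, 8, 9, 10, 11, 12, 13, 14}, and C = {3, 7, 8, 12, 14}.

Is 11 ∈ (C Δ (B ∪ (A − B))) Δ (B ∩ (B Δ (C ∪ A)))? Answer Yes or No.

Yes

11 ∈ A and 11 ∈ B, so 11 ∉ A − B
11 ∈ B and 11 ∉ (A − B), so 11 ∈ B ∪ (A − B)
11 ∉ C and 11 ∈ (B ∪ (A − B)), so 11 ∈ C Δ (B ∪ (A − B))
11 ∉ C and 11 ∈ A, so 11 ∈ C ∪ A
11 ∈ B and 11 ∈ (C ∪ A), so 11 ∉ B Δ (C ∪ A)
11 ∈ B and 11 ∉ (B Δ (C ∪ A)), so 11 ∉ B ∩ (B Δ (C ∪ A))
11 ∈ (C Δ (B ∪ (A − B))) and 11 ∉ (B ∩ (B Δ (C ∪ A))), so 11 ∈ (C Δ (B ∪ (A − B))) Δ (B ∩ (B Δ (C ∪ A)))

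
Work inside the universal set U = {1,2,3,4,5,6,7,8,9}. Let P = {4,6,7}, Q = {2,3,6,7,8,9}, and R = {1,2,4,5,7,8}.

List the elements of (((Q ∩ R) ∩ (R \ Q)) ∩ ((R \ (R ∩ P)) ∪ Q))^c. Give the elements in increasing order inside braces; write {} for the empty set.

Q ∩ R = {2,7,8}
R \ Q = {1,4,5}
(Q ∩ R) ∩ (R \ Q) = {}
R ∩ P = {4,7}
R \ (R ∩ P) = {1,2,5,8}
(R \ (R ∩ P)) ∪ Q = {1,2,3,5,6,7,8,9}
((Q ∩ R) ∩ (R \ Q)) ∩ ((R \ (R ∩ P)) ∪ Q) = {}
(((Q ∩ R) ∩ (R \ Q)) ∩ ((R \ (R ∩ P)) ∪ Q))^c = {1,2,3,4,5,6,7,8,9}

{1,2,3,4,5,6,7,8,9}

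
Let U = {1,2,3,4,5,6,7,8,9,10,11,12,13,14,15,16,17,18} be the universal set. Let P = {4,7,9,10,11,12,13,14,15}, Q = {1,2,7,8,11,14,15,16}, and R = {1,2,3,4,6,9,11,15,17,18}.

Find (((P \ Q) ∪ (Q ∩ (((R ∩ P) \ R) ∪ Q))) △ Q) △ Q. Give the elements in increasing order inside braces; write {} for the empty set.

P \ Q = {4,9,10,12,13}
R ∩ P = {4,9,11,15}
(R ∩ P) \ R = {}
((R ∩ P) \ R) ∪ Q = {1,2,7,8,11,14,15,16}
Q ∩ (((R ∩ P) \ R) ∪ Q) = {1,2,7,8,11,14,15,16}
(P \ Q) ∪ (Q ∩ (((R ∩ P) \ R) ∪ Q)) = {1,2,4,7,8,9,10,11,12,13,14,15,16}
((P \ Q) ∪ (Q ∩ (((R ∩ P) \ R) ∪ Q))) △ Q = {4,9,10,12,13}
(((P \ Q) ∪ (Q ∩ (((R ∩ P) \ R) ∪ Q))) △ Q) △ Q = {1,2,4,7,8,9,10,11,12,13,14,15,16}

{1,2,4,7,8,9,10,11,12,13,14,15,16}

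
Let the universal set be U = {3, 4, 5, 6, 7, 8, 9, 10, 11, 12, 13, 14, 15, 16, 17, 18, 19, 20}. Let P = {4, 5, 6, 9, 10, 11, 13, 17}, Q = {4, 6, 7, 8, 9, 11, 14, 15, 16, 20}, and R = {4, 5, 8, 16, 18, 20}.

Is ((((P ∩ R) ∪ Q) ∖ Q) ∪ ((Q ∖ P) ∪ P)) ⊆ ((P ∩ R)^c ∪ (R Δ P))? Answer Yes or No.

No

P ∩ R = {4, 5}
(P ∩ R) ∪ Q = {4, 5, 6, 7, 8, 9, 11, 14, 15, 16, 20}
((P ∩ R) ∪ Q) ∖ Q = {5}
Q ∖ P = {7, 8, 14, 15, 16, 20}
(Q ∖ P) ∪ P = {4, 5, 6, 7, 8, 9, 10, 11, 13, 14, 15, 16, 17, 20}
(((P ∩ R) ∪ Q) ∖ Q) ∪ ((Q ∖ P) ∪ P) = {4, 5, 6, 7, 8, 9, 10, 11, 13, 14, 15, 16, 17, 20}
(P ∩ R)^c = {3, 6, 7, 8, 9, 10, 11, 12, 13, 14, 15, 16, 17, 18, 19, 20}
R Δ P = {6, 8, 9, 10, 11, 13, 16, 17, 18, 20}
(P ∩ R)^c ∪ (R Δ P) = {3, 6, 7, 8, 9, 10, 11, 12, 13, 14, 15, 16, 17, 18, 19, 20}
4 ∈ (((P ∩ R) ∪ Q) ∖ Q) ∪ ((Q ∖ P) ∪ P) but 4 ∉ (P ∩ R)^c ∪ (R Δ P), so the inclusion fails.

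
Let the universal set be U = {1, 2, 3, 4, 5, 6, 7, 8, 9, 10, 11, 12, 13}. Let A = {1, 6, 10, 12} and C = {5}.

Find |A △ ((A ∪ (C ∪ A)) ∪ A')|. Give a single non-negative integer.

9

C ∪ A = {1, 5, 6, 10, 12}
A ∪ (C ∪ A) = {1, 5, 6, 10, 12}
A' = {2, 3, 4, 5, 7, 8, 9, 11, 13}
(A ∪ (C ∪ A)) ∪ A' = {1, 2, 3, 4, 5, 6, 7, 8, 9, 10, 11, 12, 13}
A △ ((A ∪ (C ∪ A)) ∪ A') = {2, 3, 4, 5, 7, 8, 9, 11, 13}
|A △ ((A ∪ (C ∪ A)) ∪ A')| = 9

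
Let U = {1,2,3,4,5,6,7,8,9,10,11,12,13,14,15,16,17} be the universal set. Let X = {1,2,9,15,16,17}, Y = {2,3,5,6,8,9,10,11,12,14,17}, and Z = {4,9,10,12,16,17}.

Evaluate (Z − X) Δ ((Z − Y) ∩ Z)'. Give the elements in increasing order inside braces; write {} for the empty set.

{1,2,3,4,5,6,7,8,9,11,13,14,15,17}

Z − X = {4,10,12}
Z − Y = {4,16}
(Z − Y) ∩ Z = {4,16}
((Z − Y) ∩ Z)' = {1,2,3,5,6,7,8,9,10,11,12,13,14,15,17}
(Z − X) Δ ((Z − Y) ∩ Z)' = {1,2,3,4,5,6,7,8,9,11,13,14,15,17}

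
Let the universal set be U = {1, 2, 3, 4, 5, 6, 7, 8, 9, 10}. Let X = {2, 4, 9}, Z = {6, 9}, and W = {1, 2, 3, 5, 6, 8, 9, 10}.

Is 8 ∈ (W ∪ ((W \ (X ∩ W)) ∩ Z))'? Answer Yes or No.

No

8 ∉ X and 8 ∈ W, so 8 ∉ X ∩ W
8 ∈ W and 8 ∉ (X ∩ W), so 8 ∈ W \ (X ∩ W)
8 ∈ (W \ (X ∩ W)) and 8 ∉ Z, so 8 ∉ (W \ (X ∩ W)) ∩ Z
8 ∈ W and 8 ∉ ((W \ (X ∩ W)) ∩ Z), so 8 ∈ W ∪ ((W \ (X ∩ W)) ∩ Z)
8 ∉ (W ∪ ((W \ (X ∩ W)) ∩ Z))' since 8 ∈ (W ∪ ((W \ (X ∩ W)) ∩ Z))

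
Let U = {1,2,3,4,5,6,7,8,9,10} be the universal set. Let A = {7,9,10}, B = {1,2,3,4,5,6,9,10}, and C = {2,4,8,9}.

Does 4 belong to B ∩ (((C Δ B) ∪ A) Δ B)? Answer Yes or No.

Yes

4 ∈ C and 4 ∈ B, so 4 ∉ C Δ B
4 ∉ (C Δ B) and 4 ∉ A, so 4 ∉ (C Δ B) ∪ A
4 ∉ ((C Δ B) ∪ A) and 4 ∈ B, so 4 ∈ ((C Δ B) ∪ A) Δ B
4 ∈ B and 4 ∈ (((C Δ B) ∪ A) Δ B), so 4 ∈ B ∩ (((C Δ B) ∪ A) Δ B)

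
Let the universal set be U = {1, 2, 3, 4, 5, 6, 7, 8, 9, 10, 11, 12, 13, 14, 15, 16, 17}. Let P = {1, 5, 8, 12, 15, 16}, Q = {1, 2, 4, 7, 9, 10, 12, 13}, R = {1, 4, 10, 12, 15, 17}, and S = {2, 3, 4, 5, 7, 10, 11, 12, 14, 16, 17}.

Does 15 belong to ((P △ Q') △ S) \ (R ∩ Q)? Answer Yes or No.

No

15 ∉ Q, so 15 ∈ Q'
15 ∈ P and 15 ∈ Q', so 15 ∉ P △ Q'
15 ∉ (P △ Q') and 15 ∉ S, so 15 ∉ (P △ Q') △ S
15 ∈ R and 15 ∉ Q, so 15 ∉ R ∩ Q
15 ∉ ((P △ Q') △ S) and 15 ∉ (R ∩ Q), so 15 ∉ ((P △ Q') △ S) \ (R ∩ Q)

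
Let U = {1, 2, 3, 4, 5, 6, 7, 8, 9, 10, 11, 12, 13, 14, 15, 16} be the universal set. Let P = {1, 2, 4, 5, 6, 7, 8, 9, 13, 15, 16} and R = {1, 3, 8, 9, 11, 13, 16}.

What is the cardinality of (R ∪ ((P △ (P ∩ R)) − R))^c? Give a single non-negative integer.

P ∩ R = {1, 8, 9, 13, 16}
P △ (P ∩ R) = {2, 4, 5, 6, 7, 15}
(P △ (P ∩ R)) − R = {2, 4, 5, 6, 7, 15}
R ∪ ((P △ (P ∩ R)) − R) = {1, 2, 3, 4, 5, 6, 7, 8, 9, 11, 13, 15, 16}
(R ∪ ((P △ (P ∩ R)) − R))^c = {10, 12, 14}
|(R ∪ ((P △ (P ∩ R)) − R))^c| = 3

3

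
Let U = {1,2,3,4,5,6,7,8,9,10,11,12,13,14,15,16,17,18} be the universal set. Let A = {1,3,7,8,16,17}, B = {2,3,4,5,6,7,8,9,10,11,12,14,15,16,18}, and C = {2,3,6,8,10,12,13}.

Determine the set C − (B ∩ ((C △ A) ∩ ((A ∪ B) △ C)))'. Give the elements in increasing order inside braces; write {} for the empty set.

C △ A = {1,2,6,7,10,12,13,16,17}
A ∪ B = {1,2,3,4,5,6,7,8,9,10,11,12,14,15,16,17,18}
(A ∪ B) △ C = {1,4,5,7,9,11,13,14,15,16,17,18}
(C △ A) ∩ ((A ∪ B) △ C) = {1,7,13,16,17}
B ∩ ((C △ A) ∩ ((A ∪ B) △ C)) = {7,16}
(B ∩ ((C △ A) ∩ ((A ∪ B) △ C)))' = {1,2,3,4,5,6,8,9,10,11,12,13,14,15,17,18}
C − (B ∩ ((C △ A) ∩ ((A ∪ B) △ C)))' = {}

{}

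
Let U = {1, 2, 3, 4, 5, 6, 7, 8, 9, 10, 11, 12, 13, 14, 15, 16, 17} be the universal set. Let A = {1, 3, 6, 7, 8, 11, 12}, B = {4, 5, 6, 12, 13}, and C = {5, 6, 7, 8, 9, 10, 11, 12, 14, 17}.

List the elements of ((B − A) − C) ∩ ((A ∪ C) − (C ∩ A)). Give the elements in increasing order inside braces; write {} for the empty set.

B − A = {4, 5, 13}
(B − A) − C = {4, 13}
A ∪ C = {1, 3, 5, 6, 7, 8, 9, 10, 11, 12, 14, 17}
C ∩ A = {6, 7, 8, 11, 12}
(A ∪ C) − (C ∩ A) = {1, 3, 5, 9, 10, 14, 17}
((B − A) − C) ∩ ((A ∪ C) − (C ∩ A)) = {}

{}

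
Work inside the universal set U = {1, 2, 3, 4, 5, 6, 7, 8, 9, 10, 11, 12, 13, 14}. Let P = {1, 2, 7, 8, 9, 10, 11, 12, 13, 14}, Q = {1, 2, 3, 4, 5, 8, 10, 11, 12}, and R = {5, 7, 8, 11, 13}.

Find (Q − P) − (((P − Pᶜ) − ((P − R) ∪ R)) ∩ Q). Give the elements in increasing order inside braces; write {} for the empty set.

Q − P = {3, 4, 5}
Pᶜ = {3, 4, 5, 6}
P − Pᶜ = {1, 2, 7, 8, 9, 10, 11, 12, 13, 14}
P − R = {1, 2, 9, 10, 12, 14}
(P − R) ∪ R = {1, 2, 5, 7, 8, 9, 10, 11, 12, 13, 14}
(P − Pᶜ) − ((P − R) ∪ R) = {}
((P − Pᶜ) − ((P − R) ∪ R)) ∩ Q = {}
(Q − P) − (((P − Pᶜ) − ((P − R) ∪ R)) ∩ Q) = {3, 4, 5}

{3, 4, 5}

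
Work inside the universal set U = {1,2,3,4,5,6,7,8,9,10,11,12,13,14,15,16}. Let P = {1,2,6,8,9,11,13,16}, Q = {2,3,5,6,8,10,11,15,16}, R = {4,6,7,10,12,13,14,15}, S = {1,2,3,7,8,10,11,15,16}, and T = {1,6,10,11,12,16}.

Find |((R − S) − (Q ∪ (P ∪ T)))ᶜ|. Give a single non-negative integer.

14

R − S = {4,6,12,13,14}
P ∪ T = {1,2,6,8,9,10,11,12,13,16}
Q ∪ (P ∪ T) = {1,2,3,5,6,8,9,10,11,12,13,15,16}
(R − S) − (Q ∪ (P ∪ T)) = {4,14}
((R − S) − (Q ∪ (P ∪ T)))ᶜ = {1,2,3,5,6,7,8,9,10,11,12,13,15,16}
|((R − S) − (Q ∪ (P ∪ T)))ᶜ| = 14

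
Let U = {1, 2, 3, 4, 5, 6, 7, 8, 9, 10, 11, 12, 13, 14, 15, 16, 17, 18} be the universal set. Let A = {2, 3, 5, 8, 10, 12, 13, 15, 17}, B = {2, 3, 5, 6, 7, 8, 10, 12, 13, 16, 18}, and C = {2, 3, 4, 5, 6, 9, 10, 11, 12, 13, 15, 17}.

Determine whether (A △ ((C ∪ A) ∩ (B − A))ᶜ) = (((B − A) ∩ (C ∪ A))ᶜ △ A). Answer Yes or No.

Yes

C ∪ A = {2, 3, 4, 5, 6, 8, 9, 10, 11, 12, 13, 15, 17}
B − A = {6, 7, 16, 18}
(C ∪ A) ∩ (B − A) = {6}
((C ∪ A) ∩ (B − A))ᶜ = {1, 2, 3, 4, 5, 7, 8, 9, 10, 11, 12, 13, 14, 15, 16, 17, 18}
A △ ((C ∪ A) ∩ (B − A))ᶜ = {1, 4, 7, 9, 11, 14, 16, 18}
(B − A) ∩ (C ∪ A) = {6}
((B − A) ∩ (C ∪ A))ᶜ = {1, 2, 3, 4, 5, 7, 8, 9, 10, 11, 12, 13, 14, 15, 16, 17, 18}
((B − A) ∩ (C ∪ A))ᶜ △ A = {1, 4, 7, 9, 11, 14, 16, 18}
Both equal {1, 4, 7, 9, 11, 14, 16, 18}, so A △ ((C ∪ A) ∩ (B − A))ᶜ = ((B − A) ∩ (C ∪ A))ᶜ △ A.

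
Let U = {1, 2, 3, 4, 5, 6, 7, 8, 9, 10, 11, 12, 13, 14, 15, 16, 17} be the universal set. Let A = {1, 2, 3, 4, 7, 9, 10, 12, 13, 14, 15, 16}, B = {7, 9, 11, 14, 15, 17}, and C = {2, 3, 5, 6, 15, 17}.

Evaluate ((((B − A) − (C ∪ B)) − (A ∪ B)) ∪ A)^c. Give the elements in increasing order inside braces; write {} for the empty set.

B − A = {11, 17}
C ∪ B = {2, 3, 5, 6, 7, 9, 11, 14, 15, 17}
(B − A) − (C ∪ B) = {}
A ∪ B = {1, 2, 3, 4, 7, 9, 10, 11, 12, 13, 14, 15, 16, 17}
((B − A) − (C ∪ B)) − (A ∪ B) = {}
(((B − A) − (C ∪ B)) − (A ∪ B)) ∪ A = {1, 2, 3, 4, 7, 9, 10, 12, 13, 14, 15, 16}
((((B − A) − (C ∪ B)) − (A ∪ B)) ∪ A)^c = {5, 6, 8, 11, 17}

{5, 6, 8, 11, 17}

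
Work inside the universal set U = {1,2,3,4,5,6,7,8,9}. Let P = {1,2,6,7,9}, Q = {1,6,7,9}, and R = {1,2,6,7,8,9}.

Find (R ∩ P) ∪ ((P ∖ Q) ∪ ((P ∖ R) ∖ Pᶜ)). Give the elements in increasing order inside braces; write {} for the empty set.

{1,2,6,7,9}

R ∩ P = {1,2,6,7,9}
P ∖ Q = {2}
P ∖ R = {}
Pᶜ = {3,4,5,8}
(P ∖ R) ∖ Pᶜ = {}
(P ∖ Q) ∪ ((P ∖ R) ∖ Pᶜ) = {2}
(R ∩ P) ∪ ((P ∖ Q) ∪ ((P ∖ R) ∖ Pᶜ)) = {1,2,6,7,9}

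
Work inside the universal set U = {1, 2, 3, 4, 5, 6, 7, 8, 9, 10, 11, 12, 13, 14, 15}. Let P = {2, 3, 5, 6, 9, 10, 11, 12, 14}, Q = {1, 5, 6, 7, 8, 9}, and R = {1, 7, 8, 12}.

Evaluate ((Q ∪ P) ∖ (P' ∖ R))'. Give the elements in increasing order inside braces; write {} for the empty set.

{4, 13, 15}

Q ∪ P = {1, 2, 3, 5, 6, 7, 8, 9, 10, 11, 12, 14}
P' = {1, 4, 7, 8, 13, 15}
P' ∖ R = {4, 13, 15}
(Q ∪ P) ∖ (P' ∖ R) = {1, 2, 3, 5, 6, 7, 8, 9, 10, 11, 12, 14}
((Q ∪ P) ∖ (P' ∖ R))' = {4, 13, 15}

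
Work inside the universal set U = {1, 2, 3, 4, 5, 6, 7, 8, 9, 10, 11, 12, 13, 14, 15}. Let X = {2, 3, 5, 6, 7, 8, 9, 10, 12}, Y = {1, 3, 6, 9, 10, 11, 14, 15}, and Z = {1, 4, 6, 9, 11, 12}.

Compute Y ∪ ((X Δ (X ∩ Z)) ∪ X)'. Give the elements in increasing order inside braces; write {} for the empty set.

{1, 3, 4, 6, 9, 10, 11, 13, 14, 15}

X ∩ Z = {6, 9, 12}
X Δ (X ∩ Z) = {2, 3, 5, 7, 8, 10}
(X Δ (X ∩ Z)) ∪ X = {2, 3, 5, 6, 7, 8, 9, 10, 12}
((X Δ (X ∩ Z)) ∪ X)' = {1, 4, 11, 13, 14, 15}
Y ∪ ((X Δ (X ∩ Z)) ∪ X)' = {1, 3, 4, 6, 9, 10, 11, 13, 14, 15}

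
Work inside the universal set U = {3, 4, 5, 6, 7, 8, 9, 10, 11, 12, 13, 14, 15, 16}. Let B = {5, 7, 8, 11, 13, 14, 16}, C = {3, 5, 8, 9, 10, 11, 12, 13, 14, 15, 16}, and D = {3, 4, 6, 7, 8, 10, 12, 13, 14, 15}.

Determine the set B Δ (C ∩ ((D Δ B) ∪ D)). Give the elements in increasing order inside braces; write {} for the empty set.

{3, 7, 10, 12, 15}

D Δ B = {3, 4, 5, 6, 10, 11, 12, 15, 16}
(D Δ B) ∪ D = {3, 4, 5, 6, 7, 8, 10, 11, 12, 13, 14, 15, 16}
C ∩ ((D Δ B) ∪ D) = {3, 5, 8, 10, 11, 12, 13, 14, 15, 16}
B Δ (C ∩ ((D Δ B) ∪ D)) = {3, 7, 10, 12, 15}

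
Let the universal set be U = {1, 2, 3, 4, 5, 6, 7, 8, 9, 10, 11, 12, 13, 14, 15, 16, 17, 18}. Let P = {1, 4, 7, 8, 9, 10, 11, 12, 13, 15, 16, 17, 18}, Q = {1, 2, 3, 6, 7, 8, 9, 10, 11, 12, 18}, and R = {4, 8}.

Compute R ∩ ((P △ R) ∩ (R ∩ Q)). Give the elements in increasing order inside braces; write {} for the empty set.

P △ R = {1, 7, 9, 10, 11, 12, 13, 15, 16, 17, 18}
R ∩ Q = {8}
(P △ R) ∩ (R ∩ Q) = {}
R ∩ ((P △ R) ∩ (R ∩ Q)) = {}

{}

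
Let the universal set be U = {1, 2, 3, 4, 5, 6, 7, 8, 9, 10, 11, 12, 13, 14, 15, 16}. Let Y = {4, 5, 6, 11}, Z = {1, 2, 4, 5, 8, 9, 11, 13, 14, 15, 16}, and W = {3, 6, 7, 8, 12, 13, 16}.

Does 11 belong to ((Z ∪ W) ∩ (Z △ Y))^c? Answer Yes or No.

Yes

11 ∈ Z and 11 ∉ W, so 11 ∈ Z ∪ W
11 ∈ Z and 11 ∈ Y, so 11 ∉ Z △ Y
11 ∈ (Z ∪ W) and 11 ∉ (Z △ Y), so 11 ∉ (Z ∪ W) ∩ (Z △ Y)
11 ∈ ((Z ∪ W) ∩ (Z △ Y))^c since 11 ∉ ((Z ∪ W) ∩ (Z △ Y))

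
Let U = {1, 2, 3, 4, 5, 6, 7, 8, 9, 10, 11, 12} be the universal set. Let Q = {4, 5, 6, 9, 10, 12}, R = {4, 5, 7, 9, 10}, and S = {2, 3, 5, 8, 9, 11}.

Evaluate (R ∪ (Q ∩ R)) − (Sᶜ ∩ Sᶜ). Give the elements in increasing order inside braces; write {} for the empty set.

Q ∩ R = {4, 5, 9, 10}
R ∪ (Q ∩ R) = {4, 5, 7, 9, 10}
Sᶜ = {1, 4, 6, 7, 10, 12}
Sᶜ ∩ Sᶜ = {1, 4, 6, 7, 10, 12}
(R ∪ (Q ∩ R)) − (Sᶜ ∩ Sᶜ) = {5, 9}

{5, 9}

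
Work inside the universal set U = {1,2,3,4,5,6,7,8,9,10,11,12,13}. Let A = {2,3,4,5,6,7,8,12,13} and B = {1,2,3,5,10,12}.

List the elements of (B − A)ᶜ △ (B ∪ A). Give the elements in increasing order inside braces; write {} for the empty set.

{1,9,10,11}

B − A = {1,10}
(B − A)ᶜ = {2,3,4,5,6,7,8,9,11,12,13}
B ∪ A = {1,2,3,4,5,6,7,8,10,12,13}
(B − A)ᶜ △ (B ∪ A) = {1,9,10,11}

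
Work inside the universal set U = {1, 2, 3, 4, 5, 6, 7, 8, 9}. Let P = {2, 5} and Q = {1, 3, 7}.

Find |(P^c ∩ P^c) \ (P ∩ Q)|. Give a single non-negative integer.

P^c = {1, 3, 4, 6, 7, 8, 9}
P^c ∩ P^c = {1, 3, 4, 6, 7, 8, 9}
P ∩ Q = {}
(P^c ∩ P^c) \ (P ∩ Q) = {1, 3, 4, 6, 7, 8, 9}
|(P^c ∩ P^c) \ (P ∩ Q)| = 7

7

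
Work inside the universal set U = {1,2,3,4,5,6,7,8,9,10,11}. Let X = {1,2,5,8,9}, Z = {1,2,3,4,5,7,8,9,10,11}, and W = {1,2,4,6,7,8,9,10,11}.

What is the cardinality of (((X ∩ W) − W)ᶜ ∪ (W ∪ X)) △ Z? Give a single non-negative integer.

X ∩ W = {1,2,8,9}
(X ∩ W) − W = {}
((X ∩ W) − W)ᶜ = {1,2,3,4,5,6,7,8,9,10,11}
W ∪ X = {1,2,4,5,6,7,8,9,10,11}
((X ∩ W) − W)ᶜ ∪ (W ∪ X) = {1,2,3,4,5,6,7,8,9,10,11}
(((X ∩ W) − W)ᶜ ∪ (W ∪ X)) △ Z = {6}
|(((X ∩ W) − W)ᶜ ∪ (W ∪ X)) △ Z| = 1

1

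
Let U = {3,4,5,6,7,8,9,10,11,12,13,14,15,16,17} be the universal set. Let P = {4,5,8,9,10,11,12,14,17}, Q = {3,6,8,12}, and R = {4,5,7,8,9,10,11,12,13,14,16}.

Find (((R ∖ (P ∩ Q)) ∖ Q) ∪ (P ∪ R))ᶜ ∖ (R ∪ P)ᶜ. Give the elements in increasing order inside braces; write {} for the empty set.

P ∩ Q = {8,12}
R ∖ (P ∩ Q) = {4,5,7,9,10,11,13,14,16}
(R ∖ (P ∩ Q)) ∖ Q = {4,5,7,9,10,11,13,14,16}
P ∪ R = {4,5,7,8,9,10,11,12,13,14,16,17}
((R ∖ (P ∩ Q)) ∖ Q) ∪ (P ∪ R) = {4,5,7,8,9,10,11,12,13,14,16,17}
(((R ∖ (P ∩ Q)) ∖ Q) ∪ (P ∪ R))ᶜ = {3,6,15}
R ∪ P = {4,5,7,8,9,10,11,12,13,14,16,17}
(R ∪ P)ᶜ = {3,6,15}
(((R ∖ (P ∩ Q)) ∖ Q) ∪ (P ∪ R))ᶜ ∖ (R ∪ P)ᶜ = {}

{}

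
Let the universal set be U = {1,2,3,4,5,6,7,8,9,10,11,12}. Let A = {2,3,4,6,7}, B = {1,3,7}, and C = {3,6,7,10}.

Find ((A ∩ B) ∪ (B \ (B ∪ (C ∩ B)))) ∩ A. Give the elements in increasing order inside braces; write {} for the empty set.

{3,7}

A ∩ B = {3,7}
C ∩ B = {3,7}
B ∪ (C ∩ B) = {1,3,7}
B \ (B ∪ (C ∩ B)) = {}
(A ∩ B) ∪ (B \ (B ∪ (C ∩ B))) = {3,7}
((A ∩ B) ∪ (B \ (B ∪ (C ∩ B)))) ∩ A = {3,7}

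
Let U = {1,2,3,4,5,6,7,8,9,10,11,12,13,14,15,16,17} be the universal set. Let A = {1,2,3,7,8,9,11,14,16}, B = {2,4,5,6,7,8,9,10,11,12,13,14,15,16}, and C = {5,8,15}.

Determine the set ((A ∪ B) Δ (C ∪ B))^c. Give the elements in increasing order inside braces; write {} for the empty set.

{2,4,5,6,7,8,9,10,11,12,13,14,15,16,17}

A ∪ B = {1,2,3,4,5,6,7,8,9,10,11,12,13,14,15,16}
C ∪ B = {2,4,5,6,7,8,9,10,11,12,13,14,15,16}
(A ∪ B) Δ (C ∪ B) = {1,3}
((A ∪ B) Δ (C ∪ B))^c = {2,4,5,6,7,8,9,10,11,12,13,14,15,16,17}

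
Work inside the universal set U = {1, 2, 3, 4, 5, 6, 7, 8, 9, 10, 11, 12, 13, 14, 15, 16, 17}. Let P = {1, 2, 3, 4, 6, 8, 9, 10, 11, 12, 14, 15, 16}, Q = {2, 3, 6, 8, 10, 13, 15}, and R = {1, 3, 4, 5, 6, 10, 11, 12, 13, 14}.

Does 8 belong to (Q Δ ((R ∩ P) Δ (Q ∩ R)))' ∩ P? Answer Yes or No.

No

8 ∉ R and 8 ∈ P, so 8 ∉ R ∩ P
8 ∈ Q and 8 ∉ R, so 8 ∉ Q ∩ R
8 ∉ (R ∩ P) and 8 ∉ (Q ∩ R), so 8 ∉ (R ∩ P) Δ (Q ∩ R)
8 ∈ Q and 8 ∉ ((R ∩ P) Δ (Q ∩ R)), so 8 ∈ Q Δ ((R ∩ P) Δ (Q ∩ R))
8 ∉ (Q Δ ((R ∩ P) Δ (Q ∩ R)))' since 8 ∈ (Q Δ ((R ∩ P) Δ (Q ∩ R)))
8 ∉ (Q Δ ((R ∩ P) Δ (Q ∩ R)))' and 8 ∈ P, so 8 ∉ (Q Δ ((R ∩ P) Δ (Q ∩ R)))' ∩ P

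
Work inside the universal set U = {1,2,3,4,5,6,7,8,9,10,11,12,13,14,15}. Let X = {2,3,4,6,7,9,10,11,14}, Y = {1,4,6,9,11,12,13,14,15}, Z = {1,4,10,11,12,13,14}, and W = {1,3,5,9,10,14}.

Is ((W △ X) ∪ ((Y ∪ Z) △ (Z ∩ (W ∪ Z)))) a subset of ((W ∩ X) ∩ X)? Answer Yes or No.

W △ X = {1,2,4,5,6,7,11}
Y ∪ Z = {1,4,6,9,10,11,12,13,14,15}
W ∪ Z = {1,3,4,5,9,10,11,12,13,14}
Z ∩ (W ∪ Z) = {1,4,10,11,12,13,14}
(Y ∪ Z) △ (Z ∩ (W ∪ Z)) = {6,9,15}
(W △ X) ∪ ((Y ∪ Z) △ (Z ∩ (W ∪ Z))) = {1,2,4,5,6,7,9,11,15}
W ∩ X = {3,9,10,14}
(W ∩ X) ∩ X = {3,9,10,14}
1 ∈ (W △ X) ∪ ((Y ∪ Z) △ (Z ∩ (W ∪ Z))) but 1 ∉ (W ∩ X) ∩ X, so the inclusion fails.

No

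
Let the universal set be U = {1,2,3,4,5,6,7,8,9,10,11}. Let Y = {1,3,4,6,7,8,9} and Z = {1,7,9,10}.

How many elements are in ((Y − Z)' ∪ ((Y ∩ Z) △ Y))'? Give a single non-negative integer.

0

Y − Z = {3,4,6,8}
(Y − Z)' = {1,2,5,7,9,10,11}
Y ∩ Z = {1,7,9}
(Y ∩ Z) △ Y = {3,4,6,8}
(Y − Z)' ∪ ((Y ∩ Z) △ Y) = {1,2,3,4,5,6,7,8,9,10,11}
((Y − Z)' ∪ ((Y ∩ Z) △ Y))' = {}
|((Y − Z)' ∪ ((Y ∩ Z) △ Y))'| = 0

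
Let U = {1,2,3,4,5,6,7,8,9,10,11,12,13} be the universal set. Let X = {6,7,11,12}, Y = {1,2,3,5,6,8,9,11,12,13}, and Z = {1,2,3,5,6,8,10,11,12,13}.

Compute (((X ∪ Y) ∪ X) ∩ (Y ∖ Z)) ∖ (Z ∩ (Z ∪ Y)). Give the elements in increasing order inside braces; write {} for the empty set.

{9}

X ∪ Y = {1,2,3,5,6,7,8,9,11,12,13}
(X ∪ Y) ∪ X = {1,2,3,5,6,7,8,9,11,12,13}
Y ∖ Z = {9}
((X ∪ Y) ∪ X) ∩ (Y ∖ Z) = {9}
Z ∪ Y = {1,2,3,5,6,8,9,10,11,12,13}
Z ∩ (Z ∪ Y) = {1,2,3,5,6,8,10,11,12,13}
(((X ∪ Y) ∪ X) ∩ (Y ∖ Z)) ∖ (Z ∩ (Z ∪ Y)) = {9}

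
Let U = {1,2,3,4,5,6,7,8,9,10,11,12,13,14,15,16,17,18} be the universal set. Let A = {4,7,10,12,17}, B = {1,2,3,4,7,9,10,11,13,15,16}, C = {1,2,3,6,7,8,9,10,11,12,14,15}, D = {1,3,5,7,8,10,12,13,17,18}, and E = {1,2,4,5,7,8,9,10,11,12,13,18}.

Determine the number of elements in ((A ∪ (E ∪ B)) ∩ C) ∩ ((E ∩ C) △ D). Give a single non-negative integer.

4

E ∪ B = {1,2,3,4,5,7,8,9,10,11,12,13,15,16,18}
A ∪ (E ∪ B) = {1,2,3,4,5,7,8,9,10,11,12,13,15,16,17,18}
(A ∪ (E ∪ B)) ∩ C = {1,2,3,7,8,9,10,11,12,15}
E ∩ C = {1,2,7,8,9,10,11,12}
(E ∩ C) △ D = {2,3,5,9,11,13,17,18}
((A ∪ (E ∪ B)) ∩ C) ∩ ((E ∩ C) △ D) = {2,3,9,11}
|((A ∪ (E ∪ B)) ∩ C) ∩ ((E ∩ C) △ D)| = 4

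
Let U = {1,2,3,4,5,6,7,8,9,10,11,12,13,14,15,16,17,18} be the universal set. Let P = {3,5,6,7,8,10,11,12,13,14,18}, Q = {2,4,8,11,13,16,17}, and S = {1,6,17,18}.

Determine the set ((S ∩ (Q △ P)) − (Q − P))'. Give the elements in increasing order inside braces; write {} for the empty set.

{1,2,3,4,5,7,8,9,10,11,12,13,14,15,16,17}

Q △ P = {2,3,4,5,6,7,10,12,14,16,17,18}
S ∩ (Q △ P) = {6,17,18}
Q − P = {2,4,16,17}
(S ∩ (Q △ P)) − (Q − P) = {6,18}
((S ∩ (Q △ P)) − (Q − P))' = {1,2,3,4,5,7,8,9,10,11,12,13,14,15,16,17}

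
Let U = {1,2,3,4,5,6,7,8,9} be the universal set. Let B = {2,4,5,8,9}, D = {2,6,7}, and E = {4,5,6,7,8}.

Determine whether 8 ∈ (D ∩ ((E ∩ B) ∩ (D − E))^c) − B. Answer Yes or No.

No

8 ∈ E and 8 ∈ B, so 8 ∈ E ∩ B
8 ∉ D and 8 ∈ E, so 8 ∉ D − E
8 ∈ (E ∩ B) and 8 ∉ (D − E), so 8 ∉ (E ∩ B) ∩ (D − E)
8 ∈ ((E ∩ B) ∩ (D − E))^c since 8 ∉ ((E ∩ B) ∩ (D − E))
8 ∉ D and 8 ∈ ((E ∩ B) ∩ (D − E))^c, so 8 ∉ D ∩ ((E ∩ B) ∩ (D − E))^c
8 ∉ (D ∩ ((E ∩ B) ∩ (D − E))^c) and 8 ∈ B, so 8 ∉ (D ∩ ((E ∩ B) ∩ (D − E))^c) − B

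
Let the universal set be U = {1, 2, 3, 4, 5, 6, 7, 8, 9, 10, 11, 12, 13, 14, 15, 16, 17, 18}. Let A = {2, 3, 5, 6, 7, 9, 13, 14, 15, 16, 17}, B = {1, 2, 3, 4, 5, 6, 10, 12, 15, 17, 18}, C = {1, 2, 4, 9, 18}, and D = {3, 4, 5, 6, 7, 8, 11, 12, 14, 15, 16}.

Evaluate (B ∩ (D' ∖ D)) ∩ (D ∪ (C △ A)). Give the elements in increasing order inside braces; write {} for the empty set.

{1, 17, 18}

D' = {1, 2, 9, 10, 13, 17, 18}
D' ∖ D = {1, 2, 9, 10, 13, 17, 18}
B ∩ (D' ∖ D) = {1, 2, 10, 17, 18}
C △ A = {1, 3, 4, 5, 6, 7, 13, 14, 15, 16, 17, 18}
D ∪ (C △ A) = {1, 3, 4, 5, 6, 7, 8, 11, 12, 13, 14, 15, 16, 17, 18}
(B ∩ (D' ∖ D)) ∩ (D ∪ (C △ A)) = {1, 17, 18}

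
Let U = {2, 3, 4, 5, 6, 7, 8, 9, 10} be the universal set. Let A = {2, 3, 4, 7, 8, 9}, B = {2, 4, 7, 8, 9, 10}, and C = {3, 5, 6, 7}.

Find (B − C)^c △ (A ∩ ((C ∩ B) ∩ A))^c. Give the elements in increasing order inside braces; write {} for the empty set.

{2, 4, 7, 8, 9, 10}

B − C = {2, 4, 8, 9, 10}
(B − C)^c = {3, 5, 6, 7}
C ∩ B = {7}
(C ∩ B) ∩ A = {7}
A ∩ ((C ∩ B) ∩ A) = {7}
(A ∩ ((C ∩ B) ∩ A))^c = {2, 3, 4, 5, 6, 8, 9, 10}
(B − C)^c △ (A ∩ ((C ∩ B) ∩ A))^c = {2, 4, 7, 8, 9, 10}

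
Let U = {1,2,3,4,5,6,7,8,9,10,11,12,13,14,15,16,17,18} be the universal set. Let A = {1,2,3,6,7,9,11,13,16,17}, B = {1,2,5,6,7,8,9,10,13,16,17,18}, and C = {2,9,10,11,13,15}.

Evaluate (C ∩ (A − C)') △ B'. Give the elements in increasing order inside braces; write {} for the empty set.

A − C = {1,3,6,7,16,17}
(A − C)' = {2,4,5,8,9,10,11,12,13,14,15,18}
C ∩ (A − C)' = {2,9,10,11,13,15}
B' = {3,4,11,12,14,15}
(C ∩ (A − C)') △ B' = {2,3,4,9,10,12,13,14}

{2,3,4,9,10,12,13,14}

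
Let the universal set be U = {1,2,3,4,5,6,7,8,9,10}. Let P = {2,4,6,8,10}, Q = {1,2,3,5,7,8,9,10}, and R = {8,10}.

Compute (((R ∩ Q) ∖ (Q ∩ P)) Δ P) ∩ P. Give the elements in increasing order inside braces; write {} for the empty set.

{2,4,6,8,10}

R ∩ Q = {8,10}
Q ∩ P = {2,8,10}
(R ∩ Q) ∖ (Q ∩ P) = {}
((R ∩ Q) ∖ (Q ∩ P)) Δ P = {2,4,6,8,10}
(((R ∩ Q) ∖ (Q ∩ P)) Δ P) ∩ P = {2,4,6,8,10}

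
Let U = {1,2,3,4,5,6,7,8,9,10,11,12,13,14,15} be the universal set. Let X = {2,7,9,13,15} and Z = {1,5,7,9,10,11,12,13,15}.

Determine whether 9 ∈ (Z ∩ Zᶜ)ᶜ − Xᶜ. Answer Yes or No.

9 ∈ Z, so 9 ∉ Zᶜ
9 ∈ Z and 9 ∉ Zᶜ, so 9 ∉ Z ∩ Zᶜ
9 ∈ (Z ∩ Zᶜ)ᶜ since 9 ∉ (Z ∩ Zᶜ)
9 ∈ X, so 9 ∉ Xᶜ
9 ∈ (Z ∩ Zᶜ)ᶜ and 9 ∉ Xᶜ, so 9 ∈ (Z ∩ Zᶜ)ᶜ − Xᶜ

Yes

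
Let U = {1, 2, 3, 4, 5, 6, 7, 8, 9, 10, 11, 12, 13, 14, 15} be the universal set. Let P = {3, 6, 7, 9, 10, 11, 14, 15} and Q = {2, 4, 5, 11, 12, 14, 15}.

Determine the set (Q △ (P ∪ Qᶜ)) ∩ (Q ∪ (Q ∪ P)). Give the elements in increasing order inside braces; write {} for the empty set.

Qᶜ = {1, 3, 6, 7, 8, 9, 10, 13}
P ∪ Qᶜ = {1, 3, 6, 7, 8, 9, 10, 11, 13, 14, 15}
Q △ (P ∪ Qᶜ) = {1, 2, 3, 4, 5, 6, 7, 8, 9, 10, 12, 13}
Q ∪ P = {2, 3, 4, 5, 6, 7, 9, 10, 11, 12, 14, 15}
Q ∪ (Q ∪ P) = {2, 3, 4, 5, 6, 7, 9, 10, 11, 12, 14, 15}
(Q △ (P ∪ Qᶜ)) ∩ (Q ∪ (Q ∪ P)) = {2, 3, 4, 5, 6, 7, 9, 10, 12}

{2, 3, 4, 5, 6, 7, 9, 10, 12}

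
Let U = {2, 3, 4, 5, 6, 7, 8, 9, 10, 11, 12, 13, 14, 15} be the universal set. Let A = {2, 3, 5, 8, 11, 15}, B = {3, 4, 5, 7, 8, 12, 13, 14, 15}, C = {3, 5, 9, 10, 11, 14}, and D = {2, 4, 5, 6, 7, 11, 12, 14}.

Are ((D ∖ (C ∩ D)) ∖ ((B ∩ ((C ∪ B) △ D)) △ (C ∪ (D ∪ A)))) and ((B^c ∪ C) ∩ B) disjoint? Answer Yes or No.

C ∩ D = {5, 11, 14}
D ∖ (C ∩ D) = {2, 4, 6, 7, 12}
C ∪ B = {3, 4, 5, 7, 8, 9, 10, 11, 12, 13, 14, 15}
(C ∪ B) △ D = {2, 3, 6, 8, 9, 10, 13, 15}
B ∩ ((C ∪ B) △ D) = {3, 8, 13, 15}
D ∪ A = {2, 3, 4, 5, 6, 7, 8, 11, 12, 14, 15}
C ∪ (D ∪ A) = {2, 3, 4, 5, 6, 7, 8, 9, 10, 11, 12, 14, 15}
(B ∩ ((C ∪ B) △ D)) △ (C ∪ (D ∪ A)) = {2, 4, 5, 6, 7, 9, 10, 11, 12, 13, 14}
(D ∖ (C ∩ D)) ∖ ((B ∩ ((C ∪ B) △ D)) △ (C ∪ (D ∪ A))) = {}
B^c = {2, 6, 9, 10, 11}
B^c ∪ C = {2, 3, 5, 6, 9, 10, 11, 14}
(B^c ∪ C) ∩ B = {3, 5, 14}
{} and {3, 5, 14} share no elements.

Yes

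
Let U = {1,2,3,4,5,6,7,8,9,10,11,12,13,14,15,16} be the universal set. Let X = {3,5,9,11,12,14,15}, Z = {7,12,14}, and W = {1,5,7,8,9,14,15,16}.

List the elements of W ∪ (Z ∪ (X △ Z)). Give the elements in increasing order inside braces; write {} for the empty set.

{1,3,5,7,8,9,11,12,14,15,16}

X △ Z = {3,5,7,9,11,15}
Z ∪ (X △ Z) = {3,5,7,9,11,12,14,15}
W ∪ (Z ∪ (X △ Z)) = {1,3,5,7,8,9,11,12,14,15,16}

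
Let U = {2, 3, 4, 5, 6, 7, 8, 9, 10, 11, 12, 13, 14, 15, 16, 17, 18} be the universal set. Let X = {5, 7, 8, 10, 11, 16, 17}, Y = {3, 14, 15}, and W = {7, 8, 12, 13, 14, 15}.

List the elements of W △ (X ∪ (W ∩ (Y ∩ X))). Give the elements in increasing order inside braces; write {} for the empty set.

Y ∩ X = {}
W ∩ (Y ∩ X) = {}
X ∪ (W ∩ (Y ∩ X)) = {5, 7, 8, 10, 11, 16, 17}
W △ (X ∪ (W ∩ (Y ∩ X))) = {5, 10, 11, 12, 13, 14, 15, 16, 17}

{5, 10, 11, 12, 13, 14, 15, 16, 17}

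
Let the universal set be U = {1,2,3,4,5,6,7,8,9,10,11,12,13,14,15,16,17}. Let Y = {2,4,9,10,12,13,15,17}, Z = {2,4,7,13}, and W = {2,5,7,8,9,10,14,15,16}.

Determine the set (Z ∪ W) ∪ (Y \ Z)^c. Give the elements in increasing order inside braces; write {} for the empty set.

Z ∪ W = {2,4,5,7,8,9,10,13,14,15,16}
Y \ Z = {9,10,12,15,17}
(Y \ Z)^c = {1,2,3,4,5,6,7,8,11,13,14,16}
(Z ∪ W) ∪ (Y \ Z)^c = {1,2,3,4,5,6,7,8,9,10,11,13,14,15,16}

{1,2,3,4,5,6,7,8,9,10,11,13,14,15,16}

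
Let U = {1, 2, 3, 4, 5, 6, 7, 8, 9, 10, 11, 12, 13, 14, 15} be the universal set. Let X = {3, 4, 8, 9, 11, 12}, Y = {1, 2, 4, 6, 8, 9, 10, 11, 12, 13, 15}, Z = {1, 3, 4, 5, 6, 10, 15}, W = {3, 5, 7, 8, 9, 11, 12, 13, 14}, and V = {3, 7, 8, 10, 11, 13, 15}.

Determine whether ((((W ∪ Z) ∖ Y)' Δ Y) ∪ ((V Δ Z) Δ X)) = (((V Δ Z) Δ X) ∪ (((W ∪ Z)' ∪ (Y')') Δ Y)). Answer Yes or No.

Yes

W ∪ Z = {1, 3, 4, 5, 6, 7, 8, 9, 10, 11, 12, 13, 14, 15}
(W ∪ Z) ∖ Y = {3, 5, 7, 14}
((W ∪ Z) ∖ Y)' = {1, 2, 4, 6, 8, 9, 10, 11, 12, 13, 15}
((W ∪ Z) ∖ Y)' Δ Y = {}
V Δ Z = {1, 4, 5, 6, 7, 8, 11, 13}
(V Δ Z) Δ X = {1, 3, 5, 6, 7, 9, 12, 13}
(((W ∪ Z) ∖ Y)' Δ Y) ∪ ((V Δ Z) Δ X) = {1, 3, 5, 6, 7, 9, 12, 13}
(W ∪ Z)' = {2}
Y' = {3, 5, 7, 14}
(Y')' = {1, 2, 4, 6, 8, 9, 10, 11, 12, 13, 15}
(W ∪ Z)' ∪ (Y')' = {1, 2, 4, 6, 8, 9, 10, 11, 12, 13, 15}
((W ∪ Z)' ∪ (Y')') Δ Y = {}
((V Δ Z) Δ X) ∪ (((W ∪ Z)' ∪ (Y')') Δ Y) = {1, 3, 5, 6, 7, 9, 12, 13}
Both equal {1, 3, 5, 6, 7, 9, 12, 13}, so (((W ∪ Z) ∖ Y)' Δ Y) ∪ ((V Δ Z) Δ X) = ((V Δ Z) Δ X) ∪ (((W ∪ Z)' ∪ (Y')') Δ Y).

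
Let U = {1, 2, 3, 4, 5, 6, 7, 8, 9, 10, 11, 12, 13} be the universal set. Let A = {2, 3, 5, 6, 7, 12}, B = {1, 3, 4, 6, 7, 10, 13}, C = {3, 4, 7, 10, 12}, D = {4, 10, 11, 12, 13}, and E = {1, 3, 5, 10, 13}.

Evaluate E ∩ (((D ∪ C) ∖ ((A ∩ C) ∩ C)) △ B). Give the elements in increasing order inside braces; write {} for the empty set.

{1, 3}

D ∪ C = {3, 4, 7, 10, 11, 12, 13}
A ∩ C = {3, 7, 12}
(A ∩ C) ∩ C = {3, 7, 12}
(D ∪ C) ∖ ((A ∩ C) ∩ C) = {4, 10, 11, 13}
((D ∪ C) ∖ ((A ∩ C) ∩ C)) △ B = {1, 3, 6, 7, 11}
E ∩ (((D ∪ C) ∖ ((A ∩ C) ∩ C)) △ B) = {1, 3}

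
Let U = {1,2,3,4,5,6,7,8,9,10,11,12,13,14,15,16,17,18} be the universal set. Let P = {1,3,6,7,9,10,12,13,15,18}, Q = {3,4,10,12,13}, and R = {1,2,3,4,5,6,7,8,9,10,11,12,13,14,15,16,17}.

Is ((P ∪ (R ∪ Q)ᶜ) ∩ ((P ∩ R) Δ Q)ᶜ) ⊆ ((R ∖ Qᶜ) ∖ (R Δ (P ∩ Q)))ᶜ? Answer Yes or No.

No

R ∪ Q = {1,2,3,4,5,6,7,8,9,10,11,12,13,14,15,16,17}
(R ∪ Q)ᶜ = {18}
P ∪ (R ∪ Q)ᶜ = {1,3,6,7,9,10,12,13,15,18}
P ∩ R = {1,3,6,7,9,10,12,13,15}
(P ∩ R) Δ Q = {1,4,6,7,9,15}
((P ∩ R) Δ Q)ᶜ = {2,3,5,8,10,11,12,13,14,16,17,18}
(P ∪ (R ∪ Q)ᶜ) ∩ ((P ∩ R) Δ Q)ᶜ = {3,10,12,13,18}
Qᶜ = {1,2,5,6,7,8,9,11,14,15,16,17,18}
R ∖ Qᶜ = {3,4,10,12,13}
P ∩ Q = {3,10,12,13}
R Δ (P ∩ Q) = {1,2,4,5,6,7,8,9,11,14,15,16,17}
(R ∖ Qᶜ) ∖ (R Δ (P ∩ Q)) = {3,10,12,13}
((R ∖ Qᶜ) ∖ (R Δ (P ∩ Q)))ᶜ = {1,2,4,5,6,7,8,9,11,14,15,16,17,18}
3 ∈ (P ∪ (R ∪ Q)ᶜ) ∩ ((P ∩ R) Δ Q)ᶜ but 3 ∉ ((R ∖ Qᶜ) ∖ (R Δ (P ∩ Q)))ᶜ, so the inclusion fails.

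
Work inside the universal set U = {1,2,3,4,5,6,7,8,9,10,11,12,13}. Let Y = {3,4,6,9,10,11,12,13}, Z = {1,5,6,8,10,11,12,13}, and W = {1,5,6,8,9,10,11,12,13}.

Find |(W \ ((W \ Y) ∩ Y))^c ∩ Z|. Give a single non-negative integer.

0

W \ Y = {1,5,8}
(W \ Y) ∩ Y = {}
W \ ((W \ Y) ∩ Y) = {1,5,6,8,9,10,11,12,13}
(W \ ((W \ Y) ∩ Y))^c = {2,3,4,7}
(W \ ((W \ Y) ∩ Y))^c ∩ Z = {}
|(W \ ((W \ Y) ∩ Y))^c ∩ Z| = 0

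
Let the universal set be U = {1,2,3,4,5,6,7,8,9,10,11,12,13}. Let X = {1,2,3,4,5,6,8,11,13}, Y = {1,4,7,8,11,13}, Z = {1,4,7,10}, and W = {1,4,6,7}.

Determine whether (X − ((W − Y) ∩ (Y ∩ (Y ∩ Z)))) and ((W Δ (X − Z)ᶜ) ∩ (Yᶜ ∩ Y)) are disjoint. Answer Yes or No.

Yes

W − Y = {6}
Y ∩ Z = {1,4,7}
Y ∩ (Y ∩ Z) = {1,4,7}
(W − Y) ∩ (Y ∩ (Y ∩ Z)) = {}
X − ((W − Y) ∩ (Y ∩ (Y ∩ Z))) = {1,2,3,4,5,6,8,11,13}
X − Z = {2,3,5,6,8,11,13}
(X − Z)ᶜ = {1,4,7,9,10,12}
W Δ (X − Z)ᶜ = {6,9,10,12}
Yᶜ = {2,3,5,6,9,10,12}
Yᶜ ∩ Y = {}
(W Δ (X − Z)ᶜ) ∩ (Yᶜ ∩ Y) = {}
{1,2,3,4,5,6,8,11,13} and {} share no elements.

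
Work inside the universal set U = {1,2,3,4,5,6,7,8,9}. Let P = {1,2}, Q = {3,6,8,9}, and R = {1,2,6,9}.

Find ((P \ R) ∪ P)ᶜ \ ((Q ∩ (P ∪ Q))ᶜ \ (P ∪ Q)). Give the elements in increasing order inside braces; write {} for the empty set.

P \ R = {}
(P \ R) ∪ P = {1,2}
((P \ R) ∪ P)ᶜ = {3,4,5,6,7,8,9}
P ∪ Q = {1,2,3,6,8,9}
Q ∩ (P ∪ Q) = {3,6,8,9}
(Q ∩ (P ∪ Q))ᶜ = {1,2,4,5,7}
(Q ∩ (P ∪ Q))ᶜ \ (P ∪ Q) = {4,5,7}
((P \ R) ∪ P)ᶜ \ ((Q ∩ (P ∪ Q))ᶜ \ (P ∪ Q)) = {3,6,8,9}

{3,6,8,9}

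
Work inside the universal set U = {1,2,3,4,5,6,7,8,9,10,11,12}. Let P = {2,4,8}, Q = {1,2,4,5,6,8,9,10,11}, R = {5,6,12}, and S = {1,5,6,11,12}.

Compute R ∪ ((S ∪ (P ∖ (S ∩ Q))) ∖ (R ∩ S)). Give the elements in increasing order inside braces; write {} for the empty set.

{1,2,4,5,6,8,11,12}

S ∩ Q = {1,5,6,11}
P ∖ (S ∩ Q) = {2,4,8}
S ∪ (P ∖ (S ∩ Q)) = {1,2,4,5,6,8,11,12}
R ∩ S = {5,6,12}
(S ∪ (P ∖ (S ∩ Q))) ∖ (R ∩ S) = {1,2,4,8,11}
R ∪ ((S ∪ (P ∖ (S ∩ Q))) ∖ (R ∩ S)) = {1,2,4,5,6,8,11,12}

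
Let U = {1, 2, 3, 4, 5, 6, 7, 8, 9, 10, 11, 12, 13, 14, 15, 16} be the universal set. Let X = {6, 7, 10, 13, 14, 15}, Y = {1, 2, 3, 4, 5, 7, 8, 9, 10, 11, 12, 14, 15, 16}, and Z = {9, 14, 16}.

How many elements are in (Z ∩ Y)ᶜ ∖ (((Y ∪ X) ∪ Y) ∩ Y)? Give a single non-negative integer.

Z ∩ Y = {9, 14, 16}
(Z ∩ Y)ᶜ = {1, 2, 3, 4, 5, 6, 7, 8, 10, 11, 12, 13, 15}
Y ∪ X = {1, 2, 3, 4, 5, 6, 7, 8, 9, 10, 11, 12, 13, 14, 15, 16}
(Y ∪ X) ∪ Y = {1, 2, 3, 4, 5, 6, 7, 8, 9, 10, 11, 12, 13, 14, 15, 16}
((Y ∪ X) ∪ Y) ∩ Y = {1, 2, 3, 4, 5, 7, 8, 9, 10, 11, 12, 14, 15, 16}
(Z ∩ Y)ᶜ ∖ (((Y ∪ X) ∪ Y) ∩ Y) = {6, 13}
|(Z ∩ Y)ᶜ ∖ (((Y ∪ X) ∪ Y) ∩ Y)| = 2

2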